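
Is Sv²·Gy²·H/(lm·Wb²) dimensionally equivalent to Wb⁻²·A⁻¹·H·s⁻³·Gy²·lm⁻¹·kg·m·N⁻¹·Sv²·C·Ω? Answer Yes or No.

No

Left side:
  Sv = J/kg (equivalent dose = energy per mass),
      = m²·s⁻².
  So Sv² = m⁴·s⁻⁴.
  lm = cd·sr = cd (luminous flux; sr is dimensionless).
  So lm⁻¹ = cd⁻¹.
  Wb = V·s (flux: a volt is a weber per second),
      = kg·m²·s⁻²·A⁻¹.
  So Wb⁻² = kg⁻²·m⁻⁴·s⁴·A².
  Gy = J/kg (absorbed dose = energy per mass),
      = m²·s⁻².
  So Gy² = m⁴·s⁻⁴.
  H = Wb/A (inductance = flux per current),
      = kg·m²·s⁻²·A⁻².
  Combining: Sv²·lm⁻¹·Wb⁻²·Gy²·H = (m⁴·s⁻⁴) · cd⁻¹ · (kg⁻²·m⁻⁴·s⁴·A²) · (m⁴·s⁻⁴) · (kg·m²·s⁻²·A⁻²) = kg⁻¹·m⁶·s⁻⁶·cd⁻¹.
Right side:
  Wb = kg·m²·s⁻²·A⁻¹.
  So Wb⁻² = kg⁻²·m⁻⁴·s⁴·A².
  H = kg·m²·s⁻²·A⁻².
  Gy = m²·s⁻².
  So Gy² = m⁴·s⁻⁴.
  lm = cd.
  So lm⁻¹ = cd⁻¹.
  N = kg·m·s⁻².
  So N⁻¹ = kg⁻¹·m⁻¹·s².
  Sv = m²·s⁻².
  So Sv² = m⁴·s⁻⁴.
  C = s·A.
  Ω = kg·m²·s⁻³·A⁻².
  Combining: Wb⁻²·A⁻¹·H·s⁻³·Gy²·lm⁻¹·kg·m·N⁻¹·Sv²·C·Ω = (kg⁻²·m⁻⁴·s⁴·A²) · A⁻¹ · (kg·m²·s⁻²·A⁻²) · s⁻³ · (m⁴·s⁻⁴) · cd⁻¹ · kg · m · (kg⁻¹·m⁻¹·s²) · (m⁴·s⁻⁴) · (s·A) · (kg·m²·s⁻³·A⁻²) = m⁸·s⁻⁹·A⁻²·cd⁻¹.
Left is kg⁻¹·m⁶·s⁻⁶·cd⁻¹; right is m⁸·s⁻⁹·A⁻²·cd⁻¹ — different.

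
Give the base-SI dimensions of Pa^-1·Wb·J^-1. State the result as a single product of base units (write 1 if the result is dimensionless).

kg⁻¹·m·s²·A⁻¹

Pa = N/m² (pressure = force per area),
    = kg·m⁻¹·s⁻².
So Pa⁻¹ = kg⁻¹·m·s².
Wb = V·s (flux: a volt is a weber per second),
    = kg·m²·s⁻²·A⁻¹.
J = N·m (work = force × distance),
    = kg·m²·s⁻².
So J⁻¹ = kg⁻¹·m⁻²·s².
Combining: Pa⁻¹·Wb·J⁻¹ = (kg⁻¹·m·s²) · (kg·m²·s⁻²·A⁻¹) · (kg⁻¹·m⁻²·s²) = kg⁻¹·m·s²·A⁻¹.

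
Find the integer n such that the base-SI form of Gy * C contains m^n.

2

Gy = m²·s⁻².
C = s·A.
Combining: Gy·C = (m²·s⁻²) · (s·A) = m²·s⁻¹·A.
The exponent of m is 2.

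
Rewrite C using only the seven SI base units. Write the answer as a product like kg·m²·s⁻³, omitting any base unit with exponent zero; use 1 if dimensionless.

C = A·s = s·A (charge = current × time).

s·A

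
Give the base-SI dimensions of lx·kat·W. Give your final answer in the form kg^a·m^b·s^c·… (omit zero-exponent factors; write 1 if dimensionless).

lx = lm/m² (illuminance = luminous flux per area),
    = m⁻²·cd.
kat = mol/s = s⁻¹·mol (catalytic activity).
W = J/s (power = energy per time),
    = kg·m²·s⁻³.
Combining: lx·kat·W = (m⁻²·cd) · (s⁻¹·mol) · (kg·m²·s⁻³) = kg·s⁻⁴·mol·cd.

kg·s⁻⁴·mol·cd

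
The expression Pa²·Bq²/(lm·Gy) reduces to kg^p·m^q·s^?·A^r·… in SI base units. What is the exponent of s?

lm = cd·sr = cd (luminous flux; sr is dimensionless).
So lm⁻¹ = cd⁻¹.
Pa = N/m² (pressure = force per area),
    = kg·m⁻¹·s⁻².
So Pa² = kg²·m⁻²·s⁻⁴.
Gy = J/kg (absorbed dose = energy per mass),
    = m²·s⁻².
So Gy⁻¹ = m⁻²·s².
Bq = 1/s = s⁻¹ (activity is decays per second).
So Bq² = s⁻².
Combining: lm⁻¹·Pa²·Gy⁻¹·Bq² = cd⁻¹ · (kg²·m⁻²·s⁻⁴) · (m⁻²·s²) · s⁻² = kg²·m⁻⁴·s⁻⁴·cd⁻¹.
The exponent of s is -4.

-4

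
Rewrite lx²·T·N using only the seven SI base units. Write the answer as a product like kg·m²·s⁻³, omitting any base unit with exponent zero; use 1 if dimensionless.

lx = lm/m² (illuminance = luminous flux per area),
    = m⁻²·cd.
So lx² = m⁻⁴·cd².
T = Wb/m² (flux density = flux per area),
    = kg·s⁻²·A⁻¹.
N = kg·m/s² = kg·m·s⁻² (force = mass × acceleration).
Combining: lx²·T·N = (m⁻⁴·cd²) · (kg·s⁻²·A⁻¹) · (kg·m·s⁻²) = kg²·m⁻³·s⁻⁴·A⁻¹·cd².

kg²·m⁻³·s⁻⁴·A⁻¹·cd²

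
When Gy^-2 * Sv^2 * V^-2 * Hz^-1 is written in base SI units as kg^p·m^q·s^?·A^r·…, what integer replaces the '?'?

Gy = m²·s⁻².
So Gy⁻² = m⁻⁴·s⁴.
Sv = m²·s⁻².
So Sv² = m⁴·s⁻⁴.
V = kg·m²·s⁻³·A⁻¹.
So V⁻² = kg⁻²·m⁻⁴·s⁶·A².
Hz = s⁻¹.
So Hz⁻¹ = s.
Combining: Gy⁻²·Sv²·V⁻²·Hz⁻¹ = (m⁻⁴·s⁴) · (m⁴·s⁻⁴) · (kg⁻²·m⁻⁴·s⁶·A²) · s = kg⁻²·m⁻⁴·s⁷·A².
The exponent of s is 7.

7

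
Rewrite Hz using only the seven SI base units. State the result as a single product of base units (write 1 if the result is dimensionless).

s⁻¹

Hz = s⁻¹.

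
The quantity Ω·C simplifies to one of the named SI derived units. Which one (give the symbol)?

Ω = V/A (resistance = voltage per current),
    = kg·m²·s⁻³·A⁻².
C = A·s = s·A (charge = current × time).
Combining: Ω·C = (kg·m²·s⁻³·A⁻²) · (s·A) = kg·m²·s⁻²·A⁻¹.
kg·m²·s⁻²·A⁻¹ is the base-SI form of the weber.

Wb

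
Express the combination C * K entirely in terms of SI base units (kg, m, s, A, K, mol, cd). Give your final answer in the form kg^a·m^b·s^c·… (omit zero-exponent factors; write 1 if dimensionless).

s·A·K

C = s·A.
Combining: C·K = (s·A) · K = s·A·K.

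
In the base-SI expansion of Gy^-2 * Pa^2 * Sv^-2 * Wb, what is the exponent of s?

2

Gy = J/kg (absorbed dose = energy per mass),
    = m²·s⁻².
So Gy⁻² = m⁻⁴·s⁴.
Pa = N/m² (pressure = force per area),
    = kg·m⁻¹·s⁻².
So Pa² = kg²·m⁻²·s⁻⁴.
Sv = J/kg (equivalent dose = energy per mass),
    = m²·s⁻².
So Sv⁻² = m⁻⁴·s⁴.
Wb = V·s (flux: a volt is a weber per second),
    = kg·m²·s⁻²·A⁻¹.
Combining: Gy⁻²·Pa²·Sv⁻²·Wb = (m⁻⁴·s⁴) · (kg²·m⁻²·s⁻⁴) · (m⁻⁴·s⁴) · (kg·m²·s⁻²·A⁻¹) = kg³·m⁻⁸·s²·A⁻¹.
The exponent of s is 2.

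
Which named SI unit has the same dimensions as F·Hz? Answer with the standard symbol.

F = C/V (capacitance = charge per voltage),
    = A·s/(kg·m²·s⁻³·A⁻¹) (substituting C and V),
    = kg⁻¹·m⁻²·s⁴·A².
Hz = 1/s = s⁻¹ (frequency is cycles per second).
Combining: F·Hz = (kg⁻¹·m⁻²·s⁴·A²) · s⁻¹ = kg⁻¹·m⁻²·s³·A².
kg⁻¹·m⁻²·s³·A² is the base-SI form of the siemens.

S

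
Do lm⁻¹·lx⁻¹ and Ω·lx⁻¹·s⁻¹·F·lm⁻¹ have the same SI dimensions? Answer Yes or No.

Yes

Left side:
  lm = cd·sr = cd (luminous flux; sr is dimensionless).
  So lm⁻¹ = cd⁻¹.
  lx = lm/m² (illuminance = luminous flux per area),
      = m⁻²·cd.
  So lx⁻¹ = m²·cd⁻¹.
  Combining: lm⁻¹·lx⁻¹ = cd⁻¹ · (m²·cd⁻¹) = m²·cd⁻².
Right side:
  Ω = kg·m²·s⁻³·A⁻².
  lx = m⁻²·cd.
  So lx⁻¹ = m²·cd⁻¹.
  F = kg⁻¹·m⁻²·s⁴·A².
  lm = cd.
  So lm⁻¹ = cd⁻¹.
  Combining: Ω·lx⁻¹·s⁻¹·F·lm⁻¹ = (kg·m²·s⁻³·A⁻²) · (m²·cd⁻¹) · s⁻¹ · (kg⁻¹·m⁻²·s⁴·A²) · cd⁻¹ = m²·cd⁻².
Both reduce to m²·cd⁻².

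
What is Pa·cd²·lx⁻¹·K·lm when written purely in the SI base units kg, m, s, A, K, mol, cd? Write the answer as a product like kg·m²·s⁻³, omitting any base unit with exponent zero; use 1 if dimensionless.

kg·m·s⁻²·K·cd²

Pa = N/m² (pressure = force per area),
    = kg·m⁻¹·s⁻².
lx = lm/m² (illuminance = luminous flux per area),
    = m⁻²·cd.
So lx⁻¹ = m²·cd⁻¹.
lm = cd·sr = cd (luminous flux; sr is dimensionless).
Combining: Pa·cd²·lx⁻¹·K·lm = (kg·m⁻¹·s⁻²) · cd² · (m²·cd⁻¹) · K · cd = kg·m·s⁻²·K·cd².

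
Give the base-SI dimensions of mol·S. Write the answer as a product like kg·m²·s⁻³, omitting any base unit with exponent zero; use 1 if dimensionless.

kg⁻¹·m⁻²·s³·A²·mol

S = 1/Ω (conductance is reciprocal resistance),
    = kg⁻¹·m⁻²·s³·A².
Combining: mol·S = mol · (kg⁻¹·m⁻²·s³·A²) = kg⁻¹·m⁻²·s³·A²·mol.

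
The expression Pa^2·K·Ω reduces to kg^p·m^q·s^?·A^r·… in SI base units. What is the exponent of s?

Pa = kg·m⁻¹·s⁻².
So Pa² = kg²·m⁻²·s⁻⁴.
Ω = kg·m²·s⁻³·A⁻².
Combining: Pa²·K·Ω = (kg²·m⁻²·s⁻⁴) · K · (kg·m²·s⁻³·A⁻²) = kg³·s⁻⁷·A⁻²·K.
The exponent of s is -7.

-7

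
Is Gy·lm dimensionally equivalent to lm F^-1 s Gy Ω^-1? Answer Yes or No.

Left side:
  Gy = m²·s⁻².
  lm = cd.
  Combining: Gy·lm = (m²·s⁻²) · cd = m²·s⁻²·cd.
Right side:
  lm = cd·sr = cd (luminous flux; sr is dimensionless).
  F = C/V (capacitance = charge per voltage),
      = A·s/(kg·m²·s⁻³·A⁻¹) (substituting C and V),
      = kg⁻¹·m⁻²·s⁴·A².
  So F⁻¹ = kg·m²·s⁻⁴·A⁻².
  Gy = J/kg (absorbed dose = energy per mass),
      = m²·s⁻².
  Ω = V/A (resistance = voltage per current),
      = kg·m²·s⁻³·A⁻².
  So Ω⁻¹ = kg⁻¹·m⁻²·s³·A².
  Combining: lm·F⁻¹·s·Gy·Ω⁻¹ = cd · (kg·m²·s⁻⁴·A⁻²) · s · (m²·s⁻²) · (kg⁻¹·m⁻²·s³·A²) = m²·s⁻²·cd.
Both reduce to m²·s⁻²·cd.

Yes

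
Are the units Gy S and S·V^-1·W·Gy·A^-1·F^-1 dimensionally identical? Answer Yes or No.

Left side:
  Gy = J/kg (absorbed dose = energy per mass),
      = m²·s⁻².
  S = 1/Ω (conductance is reciprocal resistance),
      = kg⁻¹·m⁻²·s³·A².
  Combining: Gy·S = (m²·s⁻²) · (kg⁻¹·m⁻²·s³·A²) = kg⁻¹·s·A².
Right side:
  S = kg⁻¹·m⁻²·s³·A².
  V = kg·m²·s⁻³·A⁻¹.
  So V⁻¹ = kg⁻¹·m⁻²·s³·A.
  W = kg·m²·s⁻³.
  Gy = m²·s⁻².
  F = kg⁻¹·m⁻²·s⁴·A².
  So F⁻¹ = kg·m²·s⁻⁴·A⁻².
  Combining: S·V⁻¹·W·Gy·A⁻¹·F⁻¹ = (kg⁻¹·m⁻²·s³·A²) · (kg⁻¹·m⁻²·s³·A) · (kg·m²·s⁻³) · (m²·s⁻²) · A⁻¹ · (kg·m²·s⁻⁴·A⁻²) = m²·s⁻³.
Left is kg⁻¹·s·A²; right is m²·s⁻³ — different.

No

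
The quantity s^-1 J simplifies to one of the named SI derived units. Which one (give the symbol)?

J = kg·m²·s⁻².
Combining: s⁻¹·J = s⁻¹ · (kg·m²·s⁻²) = kg·m²·s⁻³.
kg·m²·s⁻³ is the base-SI form of the watt.

W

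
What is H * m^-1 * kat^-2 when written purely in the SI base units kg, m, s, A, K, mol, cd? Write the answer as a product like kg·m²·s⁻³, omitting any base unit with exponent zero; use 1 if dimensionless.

H = kg·m²·s⁻²·A⁻².
kat = s⁻¹·mol.
So kat⁻² = s²·mol⁻².
Combining: H·m⁻¹·kat⁻² = (kg·m²·s⁻²·A⁻²) · m⁻¹ · (s²·mol⁻²) = kg·m·A⁻²·mol⁻².

kg·m·A⁻²·mol⁻²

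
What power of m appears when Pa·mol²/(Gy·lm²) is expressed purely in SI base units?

Pa = N/m² (pressure = force per area),
    = kg·m⁻¹·s⁻².
Gy = J/kg (absorbed dose = energy per mass),
    = m²·s⁻².
So Gy⁻¹ = m⁻²·s².
lm = cd·sr = cd (luminous flux; sr is dimensionless).
So lm⁻² = cd⁻².
Combining: Pa·Gy⁻¹·mol²·lm⁻² = (kg·m⁻¹·s⁻²) · (m⁻²·s²) · mol² · cd⁻² = kg·m⁻³·mol²·cd⁻².
The exponent of m is -3.

-3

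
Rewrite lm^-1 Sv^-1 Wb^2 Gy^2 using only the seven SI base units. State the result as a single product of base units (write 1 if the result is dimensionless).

kg²·m⁶·s⁻⁶·A⁻²·cd⁻¹

lm = cd.
So lm⁻¹ = cd⁻¹.
Sv = m²·s⁻².
So Sv⁻¹ = m⁻²·s².
Wb = kg·m²·s⁻²·A⁻¹.
So Wb² = kg²·m⁴·s⁻⁴·A⁻².
Gy = m²·s⁻².
So Gy² = m⁴·s⁻⁴.
Combining: lm⁻¹·Sv⁻¹·Wb²·Gy² = cd⁻¹ · (m⁻²·s²) · (kg²·m⁴·s⁻⁴·A⁻²) · (m⁴·s⁻⁴) = kg²·m⁶·s⁻⁶·A⁻²·cd⁻¹.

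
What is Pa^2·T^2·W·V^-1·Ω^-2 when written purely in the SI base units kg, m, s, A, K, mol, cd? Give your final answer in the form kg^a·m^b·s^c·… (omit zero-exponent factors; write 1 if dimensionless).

kg²·m⁻⁶·s⁻²·A³

Pa = kg·m⁻¹·s⁻².
So Pa² = kg²·m⁻²·s⁻⁴.
T = kg·s⁻²·A⁻¹.
So T² = kg²·s⁻⁴·A⁻².
W = kg·m²·s⁻³.
V = kg·m²·s⁻³·A⁻¹.
So V⁻¹ = kg⁻¹·m⁻²·s³·A.
Ω = kg·m²·s⁻³·A⁻².
So Ω⁻² = kg⁻²·m⁻⁴·s⁶·A⁴.
Combining: Pa²·T²·W·V⁻¹·Ω⁻² = (kg²·m⁻²·s⁻⁴) · (kg²·s⁻⁴·A⁻²) · (kg·m²·s⁻³) · (kg⁻¹·m⁻²·s³·A) · (kg⁻²·m⁻⁴·s⁶·A⁴) = kg²·m⁻⁶·s⁻²·A³.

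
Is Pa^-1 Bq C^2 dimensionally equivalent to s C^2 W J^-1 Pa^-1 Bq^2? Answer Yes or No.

No

Left side:
  Pa = N/m² (pressure = force per area),
      = kg·m⁻¹·s⁻².
  So Pa⁻¹ = kg⁻¹·m·s².
  Bq = 1/s = s⁻¹ (activity is decays per second).
  C = A·s = s·A (charge = current × time).
  So C² = s²·A².
  Combining: Pa⁻¹·Bq·C² = (kg⁻¹·m·s²) · s⁻¹ · (s²·A²) = kg⁻¹·m·s³·A².
Right side:
  C = A·s = s·A (charge = current × time).
  So C² = s²·A².
  W = J/s (power = energy per time),
      = kg·m²·s⁻³.
  J = N·m (work = force × distance),
      = kg·m²·s⁻².
  So J⁻¹ = kg⁻¹·m⁻²·s².
  Pa = N/m² (pressure = force per area),
      = kg·m⁻¹·s⁻².
  So Pa⁻¹ = kg⁻¹·m·s².
  Bq = 1/s = s⁻¹ (activity is decays per second).
  So Bq² = s⁻².
  Combining: s·C²·W·J⁻¹·Pa⁻¹·Bq² = s · (s²·A²) · (kg·m²·s⁻³) · (kg⁻¹·m⁻²·s²) · (kg⁻¹·m·s²) · s⁻² = kg⁻¹·m·s²·A².
Left is kg⁻¹·m·s³·A²; right is kg⁻¹·m·s²·A² — different.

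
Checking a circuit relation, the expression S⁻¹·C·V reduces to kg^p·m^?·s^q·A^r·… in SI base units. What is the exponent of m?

4

S = kg⁻¹·m⁻²·s³·A².
So S⁻¹ = kg·m²·s⁻³·A⁻².
C = s·A.
V = kg·m²·s⁻³·A⁻¹.
Combining: S⁻¹·C·V = (kg·m²·s⁻³·A⁻²) · (s·A) · (kg·m²·s⁻³·A⁻¹) = kg²·m⁴·s⁻⁵·A⁻².
The exponent of m is 4.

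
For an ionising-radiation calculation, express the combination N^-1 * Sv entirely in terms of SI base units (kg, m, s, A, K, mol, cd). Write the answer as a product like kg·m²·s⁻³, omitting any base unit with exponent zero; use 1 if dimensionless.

N = kg·m·s⁻².
So N⁻¹ = kg⁻¹·m⁻¹·s².
Sv = m²·s⁻².
Combining: N⁻¹·Sv = (kg⁻¹·m⁻¹·s²) · (m²·s⁻²) = kg⁻¹·m.

kg⁻¹·m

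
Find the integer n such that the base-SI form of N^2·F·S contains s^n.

N = kg·m/s² = kg·m·s⁻² (force = mass × acceleration).
So N² = kg²·m²·s⁻⁴.
F = C/V (capacitance = charge per voltage),
    = A·s/(kg·m²·s⁻³·A⁻¹) (substituting C and V),
    = kg⁻¹·m⁻²·s⁴·A².
S = 1/Ω (conductance is reciprocal resistance),
    = kg⁻¹·m⁻²·s³·A².
Combining: N²·F·S = (kg²·m²·s⁻⁴) · (kg⁻¹·m⁻²·s⁴·A²) · (kg⁻¹·m⁻²·s³·A²) = m⁻²·s³·A⁴.
The exponent of s is 3.

3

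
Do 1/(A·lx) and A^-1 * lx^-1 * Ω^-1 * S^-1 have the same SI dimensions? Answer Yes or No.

Left side:
  lx = lm/m² (illuminance = luminous flux per area),
      = m⁻²·cd.
  So lx⁻¹ = m²·cd⁻¹.
  Combining: A⁻¹·lx⁻¹ = A⁻¹ · (m²·cd⁻¹) = m²·A⁻¹·cd⁻¹.
Right side:
  lx = lm/m² (illuminance = luminous flux per area),
      = m⁻²·cd.
  So lx⁻¹ = m²·cd⁻¹.
  Ω = V/A (resistance = voltage per current),
      = kg·m²·s⁻³·A⁻².
  So Ω⁻¹ = kg⁻¹·m⁻²·s³·A².
  S = 1/Ω (conductance is reciprocal resistance),
      = kg⁻¹·m⁻²·s³·A².
  So S⁻¹ = kg·m²·s⁻³·A⁻².
  Combining: A⁻¹·lx⁻¹·Ω⁻¹·S⁻¹ = A⁻¹ · (m²·cd⁻¹) · (kg⁻¹·m⁻²·s³·A²) · (kg·m²·s⁻³·A⁻²) = m²·A⁻¹·cd⁻¹.
Both reduce to m²·A⁻¹·cd⁻¹.

Yes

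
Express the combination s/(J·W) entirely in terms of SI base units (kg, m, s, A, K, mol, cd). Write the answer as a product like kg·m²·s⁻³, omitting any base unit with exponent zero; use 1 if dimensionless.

kg⁻²·m⁻⁴·s⁶

J = kg·m²·s⁻².
So J⁻¹ = kg⁻¹·m⁻²·s².
W = kg·m²·s⁻³.
So W⁻¹ = kg⁻¹·m⁻²·s³.
Combining: J⁻¹·W⁻¹·s = (kg⁻¹·m⁻²·s²) · (kg⁻¹·m⁻²·s³) · s = kg⁻²·m⁻⁴·s⁶.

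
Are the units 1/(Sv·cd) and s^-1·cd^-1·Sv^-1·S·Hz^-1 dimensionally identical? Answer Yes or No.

Left side:
  Sv = J/kg (equivalent dose = energy per mass),
      = m²·s⁻².
  So Sv⁻¹ = m⁻²·s².
  Combining: Sv⁻¹·cd⁻¹ = (m⁻²·s²) · cd⁻¹ = m⁻²·s²·cd⁻¹.
Right side:
  Sv = J/kg (equivalent dose = energy per mass),
      = m²·s⁻².
  So Sv⁻¹ = m⁻²·s².
  S = 1/Ω (conductance is reciprocal resistance),
      = kg⁻¹·m⁻²·s³·A².
  Hz = 1/s = s⁻¹ (frequency is cycles per second).
  So Hz⁻¹ = s.
  Combining: s⁻¹·cd⁻¹·Sv⁻¹·S·Hz⁻¹ = s⁻¹ · cd⁻¹ · (m⁻²·s²) · (kg⁻¹·m⁻²·s³·A²) · s = kg⁻¹·m⁻⁴·s⁵·A²·cd⁻¹.
Left is m⁻²·s²·cd⁻¹; right is kg⁻¹·m⁻⁴·s⁵·A²·cd⁻¹ — different.

No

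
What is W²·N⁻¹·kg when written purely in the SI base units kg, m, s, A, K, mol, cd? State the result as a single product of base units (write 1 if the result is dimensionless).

kg²·m³·s⁻⁴

W = kg·m²·s⁻³.
So W² = kg²·m⁴·s⁻⁶.
N = kg·m·s⁻².
So N⁻¹ = kg⁻¹·m⁻¹·s².
Combining: W²·N⁻¹·kg = (kg²·m⁴·s⁻⁶) · (kg⁻¹·m⁻¹·s²) · kg = kg²·m³·s⁻⁴.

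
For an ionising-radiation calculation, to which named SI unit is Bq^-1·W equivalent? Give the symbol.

Bq = 1/s = s⁻¹ (activity is decays per second).
So Bq⁻¹ = s.
W = J/s (power = energy per time),
    = kg·m²·s⁻³.
Combining: Bq⁻¹·W = s · (kg·m²·s⁻³) = kg·m²·s⁻².
kg·m²·s⁻² is the base-SI form of the joule.

J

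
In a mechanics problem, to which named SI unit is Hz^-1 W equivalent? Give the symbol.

J

Hz = 1/s = s⁻¹ (frequency is cycles per second).
So Hz⁻¹ = s.
W = J/s (power = energy per time),
    = kg·m²·s⁻³.
Combining: Hz⁻¹·W = s · (kg·m²·s⁻³) = kg·m²·s⁻².
kg·m²·s⁻² is the base-SI form of the joule.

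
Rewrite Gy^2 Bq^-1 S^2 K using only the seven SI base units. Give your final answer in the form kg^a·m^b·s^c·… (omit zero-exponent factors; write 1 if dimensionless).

Gy = m²·s⁻².
So Gy² = m⁴·s⁻⁴.
Bq = s⁻¹.
So Bq⁻¹ = s.
S = kg⁻¹·m⁻²·s³·A².
So S² = kg⁻²·m⁻⁴·s⁶·A⁴.
Combining: Gy²·Bq⁻¹·S²·K = (m⁴·s⁻⁴) · s · (kg⁻²·m⁻⁴·s⁶·A⁴) · K = kg⁻²·s³·A⁴·K.

kg⁻²·s³·A⁴·K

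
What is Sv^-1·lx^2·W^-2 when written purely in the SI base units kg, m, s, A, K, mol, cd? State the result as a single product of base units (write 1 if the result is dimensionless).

Sv = J/kg (equivalent dose = energy per mass),
    = m²·s⁻².
So Sv⁻¹ = m⁻²·s².
lx = lm/m² (illuminance = luminous flux per area),
    = m⁻²·cd.
So lx² = m⁻⁴·cd².
W = J/s (power = energy per time),
    = kg·m²·s⁻³.
So W⁻² = kg⁻²·m⁻⁴·s⁶.
Combining: Sv⁻¹·lx²·W⁻² = (m⁻²·s²) · (m⁻⁴·cd²) · (kg⁻²·m⁻⁴·s⁶) = kg⁻²·m⁻¹⁰·s⁸·cd².

kg⁻²·m⁻¹⁰·s⁸·cd²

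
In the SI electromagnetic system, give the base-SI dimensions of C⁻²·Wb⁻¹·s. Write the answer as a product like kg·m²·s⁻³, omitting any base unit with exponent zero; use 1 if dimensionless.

C = A·s = s·A (charge = current × time).
So C⁻² = s⁻²·A⁻².
Wb = V·s (flux: a volt is a weber per second),
    = kg·m²·s⁻²·A⁻¹.
So Wb⁻¹ = kg⁻¹·m⁻²·s²·A.
Combining: C⁻²·Wb⁻¹·s = (s⁻²·A⁻²) · (kg⁻¹·m⁻²·s²·A) · s = kg⁻¹·m⁻²·s·A⁻¹.

kg⁻¹·m⁻²·s·A⁻¹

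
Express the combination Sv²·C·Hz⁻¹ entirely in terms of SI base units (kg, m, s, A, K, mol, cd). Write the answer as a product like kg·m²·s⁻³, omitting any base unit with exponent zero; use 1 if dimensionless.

m⁴·s⁻²·A

Sv = m²·s⁻².
So Sv² = m⁴·s⁻⁴.
C = s·A.
Hz = s⁻¹.
So Hz⁻¹ = s.
Combining: Sv²·C·Hz⁻¹ = (m⁴·s⁻⁴) · (s·A) · s = m⁴·s⁻²·A.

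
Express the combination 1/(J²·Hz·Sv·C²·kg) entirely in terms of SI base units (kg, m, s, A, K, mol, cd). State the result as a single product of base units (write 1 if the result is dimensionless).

kg⁻³·m⁻⁶·s⁵·A⁻²

J = N·m (work = force × distance),
    = kg·m²·s⁻².
So J⁻² = kg⁻²·m⁻⁴·s⁴.
Hz = 1/s = s⁻¹ (frequency is cycles per second).
So Hz⁻¹ = s.
Sv = J/kg (equivalent dose = energy per mass),
    = m²·s⁻².
So Sv⁻¹ = m⁻²·s².
C = A·s = s·A (charge = current × time).
So C⁻² = s⁻²·A⁻².
Combining: J⁻²·Hz⁻¹·Sv⁻¹·C⁻²·kg⁻¹ = (kg⁻²·m⁻⁴·s⁴) · s · (m⁻²·s²) · (s⁻²·A⁻²) · kg⁻¹ = kg⁻³·m⁻⁶·s⁵·A⁻².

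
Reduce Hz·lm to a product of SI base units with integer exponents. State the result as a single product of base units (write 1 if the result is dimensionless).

s⁻¹·cd

Hz = 1/s = s⁻¹ (frequency is cycles per second).
lm = cd·sr = cd (luminous flux; sr is dimensionless).
Combining: Hz·lm = s⁻¹ · cd = s⁻¹·cd.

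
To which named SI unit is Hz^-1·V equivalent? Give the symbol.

Wb

Hz = 1/s = s⁻¹ (frequency is cycles per second).
So Hz⁻¹ = s.
V = W/A (potential = power per current),
    = kg·m²·s⁻³·A⁻¹.
Combining: Hz⁻¹·V = s · (kg·m²·s⁻³·A⁻¹) = kg·m²·s⁻²·A⁻¹.
kg·m²·s⁻²·A⁻¹ is the base-SI form of the weber.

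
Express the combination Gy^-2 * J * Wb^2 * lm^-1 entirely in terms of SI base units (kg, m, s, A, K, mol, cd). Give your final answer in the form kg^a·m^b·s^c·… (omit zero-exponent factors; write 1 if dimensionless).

Gy = m²·s⁻².
So Gy⁻² = m⁻⁴·s⁴.
J = kg·m²·s⁻².
Wb = kg·m²·s⁻²·A⁻¹.
So Wb² = kg²·m⁴·s⁻⁴·A⁻².
lm = cd.
So lm⁻¹ = cd⁻¹.
Combining: Gy⁻²·J·Wb²·lm⁻¹ = (m⁻⁴·s⁴) · (kg·m²·s⁻²) · (kg²·m⁴·s⁻⁴·A⁻²) · cd⁻¹ = kg³·m²·s⁻²·A⁻²·cd⁻¹.

kg³·m²·s⁻²·A⁻²·cd⁻¹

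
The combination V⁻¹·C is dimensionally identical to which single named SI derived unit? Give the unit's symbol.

V = kg·m²·s⁻³·A⁻¹.
So V⁻¹ = kg⁻¹·m⁻²·s³·A.
C = s·A.
Combining: V⁻¹·C = (kg⁻¹·m⁻²·s³·A) · (s·A) = kg⁻¹·m⁻²·s⁴·A².
kg⁻¹·m⁻²·s⁴·A² is the base-SI form of the farad.

F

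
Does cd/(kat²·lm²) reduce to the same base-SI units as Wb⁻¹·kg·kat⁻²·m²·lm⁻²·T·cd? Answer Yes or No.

No

Left side:
  kat = s⁻¹·mol.
  So kat⁻² = s²·mol⁻².
  lm = cd.
  So lm⁻² = cd⁻².
  Combining: kat⁻²·lm⁻²·cd = (s²·mol⁻²) · cd⁻² · cd = s²·mol⁻²·cd⁻¹.
Right side:
  Wb = V·s (flux: a volt is a weber per second),
      = kg·m²·s⁻²·A⁻¹.
  So Wb⁻¹ = kg⁻¹·m⁻²·s²·A.
  kat = mol/s = s⁻¹·mol (catalytic activity).
  So kat⁻² = s²·mol⁻².
  lm = cd·sr = cd (luminous flux; sr is dimensionless).
  So lm⁻² = cd⁻².
  T = Wb/m² (flux density = flux per area),
      = kg·s⁻²·A⁻¹.
  Combining: Wb⁻¹·kg·kat⁻²·m²·lm⁻²·T·cd = (kg⁻¹·m⁻²·s²·A) · kg · (s²·mol⁻²) · m² · cd⁻² · (kg·s⁻²·A⁻¹) · cd = kg·s²·mol⁻²·cd⁻¹.
Left is s²·mol⁻²·cd⁻¹; right is kg·s²·mol⁻²·cd⁻¹ — different.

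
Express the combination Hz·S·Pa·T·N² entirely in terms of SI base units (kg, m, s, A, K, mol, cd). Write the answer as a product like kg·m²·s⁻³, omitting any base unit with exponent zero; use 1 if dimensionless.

Hz = 1/s = s⁻¹ (frequency is cycles per second).
S = 1/Ω (conductance is reciprocal resistance),
    = kg⁻¹·m⁻²·s³·A².
Pa = N/m² (pressure = force per area),
    = kg·m⁻¹·s⁻².
T = Wb/m² (flux density = flux per area),
    = kg·s⁻²·A⁻¹.
N = kg·m/s² = kg·m·s⁻² (force = mass × acceleration).
So N² = kg²·m²·s⁻⁴.
Combining: Hz·S·Pa·T·N² = s⁻¹ · (kg⁻¹·m⁻²·s³·A²) · (kg·m⁻¹·s⁻²) · (kg·s⁻²·A⁻¹) · (kg²·m²·s⁻⁴) = kg³·m⁻¹·s⁻⁶·A.

kg³·m⁻¹·s⁻⁶·A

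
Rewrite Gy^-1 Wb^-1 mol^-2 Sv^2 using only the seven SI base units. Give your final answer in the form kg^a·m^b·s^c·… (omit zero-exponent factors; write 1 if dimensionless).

kg⁻¹·A·mol⁻²

Gy = J/kg (absorbed dose = energy per mass),
    = m²·s⁻².
So Gy⁻¹ = m⁻²·s².
Wb = V·s (flux: a volt is a weber per second),
    = kg·m²·s⁻²·A⁻¹.
So Wb⁻¹ = kg⁻¹·m⁻²·s²·A.
Sv = J/kg (equivalent dose = energy per mass),
    = m²·s⁻².
So Sv² = m⁴·s⁻⁴.
Combining: Gy⁻¹·Wb⁻¹·mol⁻²·Sv² = (m⁻²·s²) · (kg⁻¹·m⁻²·s²·A) · mol⁻² · (m⁴·s⁻⁴) = kg⁻¹·A·mol⁻².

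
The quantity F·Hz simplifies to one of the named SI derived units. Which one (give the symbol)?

S

F = C/V (capacitance = charge per voltage),
    = A·s/(kg·m²·s⁻³·A⁻¹) (substituting C and V),
    = kg⁻¹·m⁻²·s⁴·A².
Hz = 1/s = s⁻¹ (frequency is cycles per second).
Combining: F·Hz = (kg⁻¹·m⁻²·s⁴·A²) · s⁻¹ = kg⁻¹·m⁻²·s³·A².
kg⁻¹·m⁻²·s³·A² is the base-SI form of the siemens.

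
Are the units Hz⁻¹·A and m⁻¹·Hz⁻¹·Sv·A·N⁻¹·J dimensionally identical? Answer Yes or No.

Left side:
  Hz = 1/s = s⁻¹ (frequency is cycles per second).
  So Hz⁻¹ = s.
  Combining: Hz⁻¹·A = s · A = s·A.
Right side:
  Hz = 1/s = s⁻¹ (frequency is cycles per second).
  So Hz⁻¹ = s.
  Sv = J/kg (equivalent dose = energy per mass),
      = m²·s⁻².
  N = kg·m/s² = kg·m·s⁻² (force = mass × acceleration).
  So N⁻¹ = kg⁻¹·m⁻¹·s².
  J = N·m (work = force × distance),
      = kg·m²·s⁻².
  Combining: m⁻¹·Hz⁻¹·Sv·A·N⁻¹·J = m⁻¹ · s · (m²·s⁻²) · A · (kg⁻¹·m⁻¹·s²) · (kg·m²·s⁻²) = m²·s⁻¹·A.
Left is s·A; right is m²·s⁻¹·A — different.

No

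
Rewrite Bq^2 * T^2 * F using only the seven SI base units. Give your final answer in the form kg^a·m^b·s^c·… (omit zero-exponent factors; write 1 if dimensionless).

kg·m⁻²·s⁻²

Bq = 1/s = s⁻¹ (activity is decays per second).
So Bq² = s⁻².
T = Wb/m² (flux density = flux per area),
    = kg·s⁻²·A⁻¹.
So T² = kg²·s⁻⁴·A⁻².
F = C/V (capacitance = charge per voltage),
    = A·s/(kg·m²·s⁻³·A⁻¹) (substituting C and V),
    = kg⁻¹·m⁻²·s⁴·A².
Combining: Bq²·T²·F = s⁻² · (kg²·s⁻⁴·A⁻²) · (kg⁻¹·m⁻²·s⁴·A²) = kg·m⁻²·s⁻².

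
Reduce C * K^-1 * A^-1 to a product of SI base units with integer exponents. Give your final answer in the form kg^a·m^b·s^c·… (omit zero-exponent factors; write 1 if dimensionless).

C = A·s = s·A (charge = current × time).
Combining: C·K⁻¹·A⁻¹ = (s·A) · K⁻¹ · A⁻¹ = s·K⁻¹.

s·K⁻¹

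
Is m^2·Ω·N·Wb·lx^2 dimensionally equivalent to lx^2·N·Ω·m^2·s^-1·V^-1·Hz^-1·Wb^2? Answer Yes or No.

No

Left side:
  Ω = kg·m²·s⁻³·A⁻².
  N = kg·m·s⁻².
  Wb = kg·m²·s⁻²·A⁻¹.
  lx = m⁻²·cd.
  So lx² = m⁻⁴·cd².
  Combining: m²·Ω·N·Wb·lx² = m² · (kg·m²·s⁻³·A⁻²) · (kg·m·s⁻²) · (kg·m²·s⁻²·A⁻¹) · (m⁻⁴·cd²) = kg³·m³·s⁻⁷·A⁻³·cd².
Right side:
  lx = lm/m² (illuminance = luminous flux per area),
      = m⁻²·cd.
  So lx² = m⁻⁴·cd².
  N = kg·m/s² = kg·m·s⁻² (force = mass × acceleration).
  Ω = V/A (resistance = voltage per current),
      = kg·m²·s⁻³·A⁻².
  V = W/A (potential = power per current),
      = kg·m²·s⁻³·A⁻¹.
  So V⁻¹ = kg⁻¹·m⁻²·s³·A.
  Hz = 1/s = s⁻¹ (frequency is cycles per second).
  So Hz⁻¹ = s.
  Wb = V·s (flux: a volt is a weber per second),
      = kg·m²·s⁻²·A⁻¹.
  So Wb² = kg²·m⁴·s⁻⁴·A⁻².
  Combining: lx²·N·Ω·m²·s⁻¹·V⁻¹·Hz⁻¹·Wb² = (m⁻⁴·cd²) · (kg·m·s⁻²) · (kg·m²·s⁻³·A⁻²) · m² · s⁻¹ · (kg⁻¹·m⁻²·s³·A) · s · (kg²·m⁴·s⁻⁴·A⁻²) = kg³·m³·s⁻⁶·A⁻³·cd².
Left is kg³·m³·s⁻⁷·A⁻³·cd²; right is kg³·m³·s⁻⁶·A⁻³·cd² — different.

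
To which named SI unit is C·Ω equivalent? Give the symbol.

C = A·s = s·A (charge = current × time).
Ω = V/A (resistance = voltage per current),
    = kg·m²·s⁻³·A⁻².
Combining: C·Ω = (s·A) · (kg·m²·s⁻³·A⁻²) = kg·m²·s⁻²·A⁻¹.
kg·m²·s⁻²·A⁻¹ is the base-SI form of the weber.

Wb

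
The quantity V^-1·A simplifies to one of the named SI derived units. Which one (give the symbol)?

V = kg·m²·s⁻³·A⁻¹.
So V⁻¹ = kg⁻¹·m⁻²·s³·A.
Combining: V⁻¹·A = (kg⁻¹·m⁻²·s³·A) · A = kg⁻¹·m⁻²·s³·A².
kg⁻¹·m⁻²·s³·A² is the base-SI form of the siemens.

S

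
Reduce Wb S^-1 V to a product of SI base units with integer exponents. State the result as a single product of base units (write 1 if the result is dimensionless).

kg³·m⁶·s⁻⁸·A⁻⁴

Wb = V·s (flux: a volt is a weber per second),
    = kg·m²·s⁻²·A⁻¹.
S = 1/Ω (conductance is reciprocal resistance),
    = kg⁻¹·m⁻²·s³·A².
So S⁻¹ = kg·m²·s⁻³·A⁻².
V = W/A (potential = power per current),
    = kg·m²·s⁻³·A⁻¹.
Combining: Wb·S⁻¹·V = (kg·m²·s⁻²·A⁻¹) · (kg·m²·s⁻³·A⁻²) · (kg·m²·s⁻³·A⁻¹) = kg³·m⁶·s⁻⁸·A⁻⁴.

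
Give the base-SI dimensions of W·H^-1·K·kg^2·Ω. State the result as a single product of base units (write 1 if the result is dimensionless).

W = kg·m²·s⁻³.
H = kg·m²·s⁻²·A⁻².
So H⁻¹ = kg⁻¹·m⁻²·s²·A².
Ω = kg·m²·s⁻³·A⁻².
Combining: W·H⁻¹·K·kg²·Ω = (kg·m²·s⁻³) · (kg⁻¹·m⁻²·s²·A²) · K · kg² · (kg·m²·s⁻³·A⁻²) = kg³·m²·s⁻⁴·K.

kg³·m²·s⁻⁴·K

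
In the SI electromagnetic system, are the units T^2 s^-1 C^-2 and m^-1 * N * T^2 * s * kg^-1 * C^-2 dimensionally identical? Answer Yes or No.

Left side:
  T = kg·s⁻²·A⁻¹.
  So T² = kg²·s⁻⁴·A⁻².
  C = s·A.
  So C⁻² = s⁻²·A⁻².
  Combining: T²·s⁻¹·C⁻² = (kg²·s⁻⁴·A⁻²) · s⁻¹ · (s⁻²·A⁻²) = kg²·s⁻⁷·A⁻⁴.
Right side:
  N = kg·m/s² = kg·m·s⁻² (force = mass × acceleration).
  T = Wb/m² (flux density = flux per area),
      = kg·s⁻²·A⁻¹.
  So T² = kg²·s⁻⁴·A⁻².
  C = A·s = s·A (charge = current × time).
  So C⁻² = s⁻²·A⁻².
  Combining: m⁻¹·N·T²·s·kg⁻¹·C⁻² = m⁻¹ · (kg·m·s⁻²) · (kg²·s⁻⁴·A⁻²) · s · kg⁻¹ · (s⁻²·A⁻²) = kg²·s⁻⁷·A⁻⁴.
Both reduce to kg²·s⁻⁷·A⁻⁴.

Yes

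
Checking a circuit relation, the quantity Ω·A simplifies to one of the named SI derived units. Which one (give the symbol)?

Ω = V/A (resistance = voltage per current),
    = kg·m²·s⁻³·A⁻².
Combining: Ω·A = (kg·m²·s⁻³·A⁻²) · A = kg·m²·s⁻³·A⁻¹.
kg·m²·s⁻³·A⁻¹ is the base-SI form of the volt.

V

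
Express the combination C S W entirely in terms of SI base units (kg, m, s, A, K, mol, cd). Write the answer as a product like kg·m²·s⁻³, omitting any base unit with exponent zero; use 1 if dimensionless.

s·A³

C = A·s = s·A (charge = current × time).
S = 1/Ω (conductance is reciprocal resistance),
    = kg⁻¹·m⁻²·s³·A².
W = J/s (power = energy per time),
    = kg·m²·s⁻³.
Combining: C·S·W = (s·A) · (kg⁻¹·m⁻²·s³·A²) · (kg·m²·s⁻³) = s·A³.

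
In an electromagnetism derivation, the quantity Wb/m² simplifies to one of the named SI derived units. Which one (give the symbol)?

T

Wb = V·s (flux: a volt is a weber per second),
    = kg·m²·s⁻²·A⁻¹.
Combining: m⁻²·Wb = m⁻² · (kg·m²·s⁻²·A⁻¹) = kg·s⁻²·A⁻¹.
kg·s⁻²·A⁻¹ is the base-SI form of the tesla.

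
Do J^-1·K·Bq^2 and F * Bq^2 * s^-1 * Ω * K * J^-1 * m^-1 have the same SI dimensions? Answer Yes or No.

Left side:
  J = N·m (work = force × distance),
      = kg·m²·s⁻².
  So J⁻¹ = kg⁻¹·m⁻²·s².
  Bq = 1/s = s⁻¹ (activity is decays per second).
  So Bq² = s⁻².
  Combining: J⁻¹·K·Bq² = (kg⁻¹·m⁻²·s²) · K · s⁻² = kg⁻¹·m⁻²·K.
Right side:
  F = C/V (capacitance = charge per voltage),
      = A·s/(kg·m²·s⁻³·A⁻¹) (substituting C and V),
      = kg⁻¹·m⁻²·s⁴·A².
  Bq = 1/s = s⁻¹ (activity is decays per second).
  So Bq² = s⁻².
  Ω = V/A (resistance = voltage per current),
      = kg·m²·s⁻³·A⁻².
  J = N·m (work = force × distance),
      = kg·m²·s⁻².
  So J⁻¹ = kg⁻¹·m⁻²·s².
  Combining: F·Bq²·s⁻¹·Ω·K·J⁻¹·m⁻¹ = (kg⁻¹·m⁻²·s⁴·A²) · s⁻² · s⁻¹ · (kg·m²·s⁻³·A⁻²) · K · (kg⁻¹·m⁻²·s²) · m⁻¹ = kg⁻¹·m⁻³·K.
Left is kg⁻¹·m⁻²·K; right is kg⁻¹·m⁻³·K — different.

No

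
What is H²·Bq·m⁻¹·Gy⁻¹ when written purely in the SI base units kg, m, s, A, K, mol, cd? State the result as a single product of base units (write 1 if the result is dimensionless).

H = Wb/A (inductance = flux per current),
    = kg·m²·s⁻²·A⁻².
So H² = kg²·m⁴·s⁻⁴·A⁻⁴.
Bq = 1/s = s⁻¹ (activity is decays per second).
Gy = J/kg (absorbed dose = energy per mass),
    = m²·s⁻².
So Gy⁻¹ = m⁻²·s².
Combining: H²·Bq·m⁻¹·Gy⁻¹ = (kg²·m⁴·s⁻⁴·A⁻⁴) · s⁻¹ · m⁻¹ · (m⁻²·s²) = kg²·m·s⁻³·A⁻⁴.

kg²·m·s⁻³·A⁻⁴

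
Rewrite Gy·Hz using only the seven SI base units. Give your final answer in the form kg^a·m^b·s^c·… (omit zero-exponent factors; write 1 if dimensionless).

Gy = J/kg (absorbed dose = energy per mass),
    = m²·s⁻².
Hz = 1/s = s⁻¹ (frequency is cycles per second).
Combining: Gy·Hz = (m²·s⁻²) · s⁻¹ = m²·s⁻³.

m²·s⁻³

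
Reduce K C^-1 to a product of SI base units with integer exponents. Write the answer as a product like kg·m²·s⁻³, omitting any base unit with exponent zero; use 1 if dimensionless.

s⁻¹·A⁻¹·K

C = A·s = s·A (charge = current × time).
So C⁻¹ = s⁻¹·A⁻¹.
Combining: K·C⁻¹ = K · (s⁻¹·A⁻¹) = s⁻¹·A⁻¹·K.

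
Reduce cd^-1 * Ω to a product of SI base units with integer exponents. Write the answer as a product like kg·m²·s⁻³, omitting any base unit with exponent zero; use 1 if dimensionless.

kg·m²·s⁻³·A⁻²·cd⁻¹

Ω = kg·m²·s⁻³·A⁻².
Combining: cd⁻¹·Ω = cd⁻¹ · (kg·m²·s⁻³·A⁻²) = kg·m²·s⁻³·A⁻²·cd⁻¹.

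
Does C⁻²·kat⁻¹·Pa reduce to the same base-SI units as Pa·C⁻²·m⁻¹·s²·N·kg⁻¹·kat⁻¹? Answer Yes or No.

Left side:
  C = s·A.
  So C⁻² = s⁻²·A⁻².
  kat = s⁻¹·mol.
  So kat⁻¹ = s·mol⁻¹.
  Pa = kg·m⁻¹·s⁻².
  Combining: C⁻²·kat⁻¹·Pa = (s⁻²·A⁻²) · (s·mol⁻¹) · (kg·m⁻¹·s⁻²) = kg·m⁻¹·s⁻³·A⁻²·mol⁻¹.
Right side:
  Pa = kg·m⁻¹·s⁻².
  C = s·A.
  So C⁻² = s⁻²·A⁻².
  N = kg·m·s⁻².
  kat = s⁻¹·mol.
  So kat⁻¹ = s·mol⁻¹.
  Combining: Pa·C⁻²·m⁻¹·s²·N·kg⁻¹·kat⁻¹ = (kg·m⁻¹·s⁻²) · (s⁻²·A⁻²) · m⁻¹ · s² · (kg·m·s⁻²) · kg⁻¹ · (s·mol⁻¹) = kg·m⁻¹·s⁻³·A⁻²·mol⁻¹.
Both reduce to kg·m⁻¹·s⁻³·A⁻²·mol⁻¹.

Yes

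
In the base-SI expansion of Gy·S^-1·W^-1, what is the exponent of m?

Gy = m²·s⁻².
S = kg⁻¹·m⁻²·s³·A².
So S⁻¹ = kg·m²·s⁻³·A⁻².
W = kg·m²·s⁻³.
So W⁻¹ = kg⁻¹·m⁻²·s³.
Combining: Gy·S⁻¹·W⁻¹ = (m²·s⁻²) · (kg·m²·s⁻³·A⁻²) · (kg⁻¹·m⁻²·s³) = m²·s⁻²·A⁻².
The exponent of m is 2.

2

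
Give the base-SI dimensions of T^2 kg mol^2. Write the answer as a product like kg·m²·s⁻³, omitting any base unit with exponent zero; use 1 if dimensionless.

T = Wb/m² (flux density = flux per area),
    = kg·s⁻²·A⁻¹.
So T² = kg²·s⁻⁴·A⁻².
Combining: T²·kg·mol² = (kg²·s⁻⁴·A⁻²) · kg · mol² = kg³·s⁻⁴·A⁻²·mol².

kg³·s⁻⁴·A⁻²·mol²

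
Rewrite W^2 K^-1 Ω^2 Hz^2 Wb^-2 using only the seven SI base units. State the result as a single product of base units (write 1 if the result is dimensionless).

kg²·m⁴·s⁻¹⁰·A⁻²·K⁻¹

W = kg·m²·s⁻³.
So W² = kg²·m⁴·s⁻⁶.
Ω = kg·m²·s⁻³·A⁻².
So Ω² = kg²·m⁴·s⁻⁶·A⁻⁴.
Hz = s⁻¹.
So Hz² = s⁻².
Wb = kg·m²·s⁻²·A⁻¹.
So Wb⁻² = kg⁻²·m⁻⁴·s⁴·A².
Combining: W²·K⁻¹·Ω²·Hz²·Wb⁻² = (kg²·m⁴·s⁻⁶) · K⁻¹ · (kg²·m⁴·s⁻⁶·A⁻⁴) · s⁻² · (kg⁻²·m⁻⁴·s⁴·A²) = kg²·m⁴·s⁻¹⁰·A⁻²·K⁻¹.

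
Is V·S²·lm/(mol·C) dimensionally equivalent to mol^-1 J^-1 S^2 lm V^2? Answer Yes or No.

Left side:
  V = kg·m²·s⁻³·A⁻¹.
  S = kg⁻¹·m⁻²·s³·A².
  So S² = kg⁻²·m⁻⁴·s⁶·A⁴.
  lm = cd.
  C = s·A.
  So C⁻¹ = s⁻¹·A⁻¹.
  Combining: V·S²·lm·mol⁻¹·C⁻¹ = (kg·m²·s⁻³·A⁻¹) · (kg⁻²·m⁻⁴·s⁶·A⁴) · cd · mol⁻¹ · (s⁻¹·A⁻¹) = kg⁻¹·m⁻²·s²·A²·mol⁻¹·cd.
Right side:
  J = kg·m²·s⁻².
  So J⁻¹ = kg⁻¹·m⁻²·s².
  S = kg⁻¹·m⁻²·s³·A².
  So S² = kg⁻²·m⁻⁴·s⁶·A⁴.
  lm = cd.
  V = kg·m²·s⁻³·A⁻¹.
  So V² = kg²·m⁴·s⁻⁶·A⁻².
  Combining: mol⁻¹·J⁻¹·S²·lm·V² = mol⁻¹ · (kg⁻¹·m⁻²·s²) · (kg⁻²·m⁻⁴·s⁶·A⁴) · cd · (kg²·m⁴·s⁻⁶·A⁻²) = kg⁻¹·m⁻²·s²·A²·mol⁻¹·cd.
Both reduce to kg⁻¹·m⁻²·s²·A²·mol⁻¹·cd.

Yes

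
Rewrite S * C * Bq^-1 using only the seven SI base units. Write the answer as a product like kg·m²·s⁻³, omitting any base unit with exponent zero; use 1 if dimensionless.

kg⁻¹·m⁻²·s⁵·A³

S = kg⁻¹·m⁻²·s³·A².
C = s·A.
Bq = s⁻¹.
So Bq⁻¹ = s.
Combining: S·C·Bq⁻¹ = (kg⁻¹·m⁻²·s³·A²) · (s·A) · s = kg⁻¹·m⁻²·s⁵·A³.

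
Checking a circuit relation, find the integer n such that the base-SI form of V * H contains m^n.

V = kg·m²·s⁻³·A⁻¹.
H = kg·m²·s⁻²·A⁻².
Combining: V·H = (kg·m²·s⁻³·A⁻¹) · (kg·m²·s⁻²·A⁻²) = kg²·m⁴·s⁻⁵·A⁻³.
The exponent of m is 4.

4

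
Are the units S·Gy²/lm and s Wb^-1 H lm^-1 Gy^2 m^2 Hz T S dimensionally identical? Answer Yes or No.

Left side:
  S = 1/Ω (conductance is reciprocal resistance),
      = kg⁻¹·m⁻²·s³·A².
  lm = cd·sr = cd (luminous flux; sr is dimensionless).
  So lm⁻¹ = cd⁻¹.
  Gy = J/kg (absorbed dose = energy per mass),
      = m²·s⁻².
  So Gy² = m⁴·s⁻⁴.
  Combining: S·lm⁻¹·Gy² = (kg⁻¹·m⁻²·s³·A²) · cd⁻¹ · (m⁴·s⁻⁴) = kg⁻¹·m²·s⁻¹·A²·cd⁻¹.
Right side:
  Wb = kg·m²·s⁻²·A⁻¹.
  So Wb⁻¹ = kg⁻¹·m⁻²·s²·A.
  H = kg·m²·s⁻²·A⁻².
  lm = cd.
  So lm⁻¹ = cd⁻¹.
  Gy = m²·s⁻².
  So Gy² = m⁴·s⁻⁴.
  Hz = s⁻¹.
  T = kg·s⁻²·A⁻¹.
  S = kg⁻¹·m⁻²·s³·A².
  Combining: s·Wb⁻¹·H·lm⁻¹·Gy²·m²·Hz·T·S = s · (kg⁻¹·m⁻²·s²·A) · (kg·m²·s⁻²·A⁻²) · cd⁻¹ · (m⁴·s⁻⁴) · m² · s⁻¹ · (kg·s⁻²·A⁻¹) · (kg⁻¹·m⁻²·s³·A²) = m⁴·s⁻³·cd⁻¹.
Left is kg⁻¹·m²·s⁻¹·A²·cd⁻¹; right is m⁴·s⁻³·cd⁻¹ — different.

No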